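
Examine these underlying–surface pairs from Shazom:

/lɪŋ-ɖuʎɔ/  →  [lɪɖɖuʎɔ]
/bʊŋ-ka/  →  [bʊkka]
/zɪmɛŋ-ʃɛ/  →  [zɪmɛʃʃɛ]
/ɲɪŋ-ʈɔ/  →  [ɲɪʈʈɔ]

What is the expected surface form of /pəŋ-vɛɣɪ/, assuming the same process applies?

The data show regressive total assimilation (/ŋ/ → [ɖ] before /ɖ/; /ŋ/ → [k] before /k/; /ŋ/ → [ʃ] before /ʃ/; /ŋ/ → [ʈ] before /ʈ/): in every case the target segment becomes identical to its following neighbour, copying more than a single feature.
/ŋ/ is the segment targeted by the rule; it sits immediately before /v/, so it assimilates completely and surfaces as [v].

[pəvvɛɣɪ]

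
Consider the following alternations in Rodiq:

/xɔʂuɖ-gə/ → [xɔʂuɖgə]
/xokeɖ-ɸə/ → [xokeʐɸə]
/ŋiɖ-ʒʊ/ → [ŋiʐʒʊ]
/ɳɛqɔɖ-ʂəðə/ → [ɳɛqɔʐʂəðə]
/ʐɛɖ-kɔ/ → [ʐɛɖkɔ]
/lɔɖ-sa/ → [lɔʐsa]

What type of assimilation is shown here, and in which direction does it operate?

regressive manner assimilation

Comparing underlying and surface forms, /ɖ/ → [ʐ] is the alternation; the neighbouring /ɸ/ is constant.
The change stop → fricative matches the manner of the following /ɸ/, identifying this as manner assimilation.
Place and voice are unchanged, so the assimilation is partial, not total.
Checking the remaining alternations: /ɖ/ → [ʐ] before /ʒ/ (stop → fricative, matching a fricative); /ɖ/ → [ʐ] before /ʂ/ (stop → fricative, matching a fricative); /ɖ/ → [ʐ] before /s/ (stop → fricative, matching a fricative) — only manner changes, and always toward the following segment.
No alternation appears in [xɔʂuɖgə], [ʐɛɖkɔ]: there the adjacent consonants already agree in manner (/ɖ/ and /g/ are both stops; /ɖ/ and /k/ are both stops), so these forms are consistent with the same rule.
The trigger is the following segment, so the direction is regressive (anticipatory).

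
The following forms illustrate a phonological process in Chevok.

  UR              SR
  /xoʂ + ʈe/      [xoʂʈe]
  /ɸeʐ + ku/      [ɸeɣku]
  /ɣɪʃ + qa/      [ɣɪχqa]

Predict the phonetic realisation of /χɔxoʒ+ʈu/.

The data show regressive place assimilation: /ʐ/ → [ɣ] before /k/; /ʃ/ → [χ] before /q/. In each pair only place changes, matching the following consonant, while manner and voice stay constant.
No alternation appears in [xoʂʈe]: there the adjacent consonants already agree in place (/ʂ/ and /ʈ/ are both retroflex), so this form is consistent with the same rule.
/ʒ/ is a voiced postalveolar fricative. The following trigger /ʈ/ is retroflex, so /ʒ/ must become retroflex as well.
Changing only its place to retroflex gives [ʐ] — the voiced retroflex fricative.

[χɔxoʐʈu]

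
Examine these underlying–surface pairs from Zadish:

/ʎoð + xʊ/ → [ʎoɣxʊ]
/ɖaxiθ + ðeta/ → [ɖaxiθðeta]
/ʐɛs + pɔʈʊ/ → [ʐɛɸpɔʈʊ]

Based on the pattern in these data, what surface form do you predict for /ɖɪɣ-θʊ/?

The data show regressive place assimilation: /ð/ → [ɣ] before /x/; /s/ → [ɸ] before /p/. In each pair only place changes, matching the following consonant, while manner and voice stay constant.
No alternation appears in [ɖaxiθðeta]: there the adjacent consonants already agree in place (/θ/ and /ð/ are both dental), so this form is consistent with the same rule.
/ɣ/ is a voiced velar fricative. The following trigger /θ/ is dental, so /ɣ/ must become dental as well.
A voiced dental fricative is [ð], so the surface segment is [ð].

[ɖɪðθʊ]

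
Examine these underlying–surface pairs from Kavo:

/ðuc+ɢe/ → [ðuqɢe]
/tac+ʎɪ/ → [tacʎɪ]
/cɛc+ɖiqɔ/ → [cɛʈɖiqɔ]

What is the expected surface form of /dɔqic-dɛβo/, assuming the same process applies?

[dɔqitdɛβo]

The data show regressive place assimilation: /c/ → [q] before /ɢ/; /c/ → [ʈ] before /ɖ/. In each pair only place changes, matching the following consonant, while manner and voice stay constant.
No alternation appears in [tacʎɪ]: there the adjacent consonants already agree in place (/c/ and /ʎ/ are both palatal), so this form is consistent with the same rule.
The rule targets /c/ (voiceless palatal stop), which sits before the trigger /d/ (alveolar).
The voiceless alveolar stop is [t], so /c/ → [t].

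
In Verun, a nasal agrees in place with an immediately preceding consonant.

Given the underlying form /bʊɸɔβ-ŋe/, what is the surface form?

[bʊɸɔβme]

/ŋ/ is a voiced velar nasal. The preceding trigger /β/ is bilabial, so /ŋ/ must become bilabial as well.
A voiced bilabial nasal is [m], so the surface segment is [m].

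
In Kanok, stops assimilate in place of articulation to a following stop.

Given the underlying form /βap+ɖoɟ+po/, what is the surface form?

The rule targets /p/ (voiceless bilabial stop), which sits before the trigger /ɖ/ (retroflex).
The voiceless retroflex stop is [ʈ], so /p/ → [ʈ].
The same rule applies at the second boundary: /ɟ/ → [b] next to /p/.

[βaʈɖobpo]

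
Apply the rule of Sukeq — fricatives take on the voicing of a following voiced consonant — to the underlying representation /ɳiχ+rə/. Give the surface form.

[ɳiʁrə]

The rule targets /χ/ (voiceless uvular fricative), which sits before the trigger /r/ (voiced).
A voiced uvular fricative is [ʁ], so the surface segment is [ʁ].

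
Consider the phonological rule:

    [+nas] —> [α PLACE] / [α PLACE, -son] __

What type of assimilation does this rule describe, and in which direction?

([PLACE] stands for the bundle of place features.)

progressive place assimilation

The rule copies the place features (abbreviated [PLACE]) from the environment onto the target, so the assimilating feature is place.
The conditioning segment sits to the left of the focus bar, meaning the trigger precedes the segment that changes — progressive assimilation.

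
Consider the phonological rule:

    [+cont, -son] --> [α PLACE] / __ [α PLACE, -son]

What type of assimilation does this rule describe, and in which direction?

The rule copies the place features (abbreviated [PLACE]) from the environment onto the target, so the assimilating feature is place.
Since the environment is written after the underscore, the trigger follows the target; the direction is regressive.

regressive place assimilation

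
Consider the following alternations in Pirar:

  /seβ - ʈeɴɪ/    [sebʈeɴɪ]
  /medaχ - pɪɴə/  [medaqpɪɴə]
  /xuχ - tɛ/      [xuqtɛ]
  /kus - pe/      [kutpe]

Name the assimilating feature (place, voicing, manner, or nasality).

Comparing underlying and surface forms, /β/ → [b] is the alternation; the neighbouring /ʈ/ is constant.
/β/ is a fricative while /ʈ/ is a stop; the output [b] is a stop, matching the trigger — so the feature that spreads is manner.
The same holds elsewhere in the data: /χ/ → [q] before /p/ (fricative → stop, matching a stop); /χ/ → [q] before /t/ (fricative → stop, matching a stop); /s/ → [t] before /p/ (fricative → stop, matching a stop) — only manner changes, and always toward the following segment.

manner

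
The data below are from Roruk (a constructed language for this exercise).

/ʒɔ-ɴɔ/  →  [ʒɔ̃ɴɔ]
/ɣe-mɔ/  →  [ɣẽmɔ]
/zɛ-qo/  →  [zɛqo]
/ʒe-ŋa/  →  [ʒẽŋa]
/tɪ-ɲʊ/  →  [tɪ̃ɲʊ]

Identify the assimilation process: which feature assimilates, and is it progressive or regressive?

regressive nasality assimilation (vowel nasalisation)

The vowel /ɔ/ surfaces as nasalised [ɔ̃] next to the following nasal /ɴ/ — it has acquired the [+nasal] feature of its neighbour.
The other forms show the same pattern: /e/ → [ẽ] before /m/; /e/ → [ẽ] before /ŋ/; /ɪ/ → [ɪ̃] before /ɲ/ — each time a vowel is nasalised next to a following nasal.
No change occurs in [zɛqo] because the vowel at the boundary is adjacent to an oral consonant, not a nasal (/ɛ/ next to /q/).
Because the conditioning nasal is to the right of the vowel that changes, the process is regressive (anticipatory).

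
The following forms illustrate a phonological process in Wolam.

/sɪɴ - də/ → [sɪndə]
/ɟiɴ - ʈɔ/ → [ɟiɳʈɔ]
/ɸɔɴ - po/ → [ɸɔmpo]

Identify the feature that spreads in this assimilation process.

place

Underlying /ɴ/ is realised as [n] next to /d/; /d/ itself does not change.
/ɴ/ is uvular while /d/ is alveolar; the output [n] is alveolar, matching the trigger — so the feature that spreads is place.
The other alternating forms pattern the same way: /ɴ/ → [ɳ] before /ʈ/ (uvular → retroflex, matching retroflex); /ɴ/ → [m] before /p/ (uvular → bilabial, matching bilabial) — only place changes, and always toward the following segment.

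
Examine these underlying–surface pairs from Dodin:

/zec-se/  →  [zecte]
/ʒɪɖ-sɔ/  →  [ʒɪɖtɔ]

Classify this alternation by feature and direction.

progressive manner assimilation

The segment that alternates is /s/, which surfaces as [t] when adjacent to /c/.
/s/ is a fricative while /c/ is a stop; the output [t] is a stop, matching the trigger — so the feature that spreads is manner.
Place and voice are unchanged, so the assimilation is partial, not total.
The other alternating form patterns the same way: /s/ → [t] after /ɖ/ (fricative → stop, matching a stop) — only manner changes, and always toward the preceding segment.
Since the segment that changes follows the conditioning segment, the assimilation is progressive.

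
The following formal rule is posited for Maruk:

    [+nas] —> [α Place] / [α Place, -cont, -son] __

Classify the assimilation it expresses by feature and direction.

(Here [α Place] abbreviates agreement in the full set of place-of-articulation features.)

progressive place assimilation

The rule copies the place features (abbreviated [Place]) from the environment onto the target, so the assimilating feature is place.
The conditioning segment sits to the left of the focus bar, meaning the trigger precedes the segment that changes — progressive assimilation.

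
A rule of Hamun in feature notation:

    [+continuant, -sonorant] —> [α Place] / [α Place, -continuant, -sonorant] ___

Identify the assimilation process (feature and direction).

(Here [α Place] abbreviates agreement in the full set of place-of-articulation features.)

The rule copies the place features (abbreviated [Place]) from the environment onto the target, so the assimilating feature is place.
The conditioning segment sits to the left of the focus bar, meaning the trigger precedes the segment that changes — progressive assimilation.

progressive place assimilation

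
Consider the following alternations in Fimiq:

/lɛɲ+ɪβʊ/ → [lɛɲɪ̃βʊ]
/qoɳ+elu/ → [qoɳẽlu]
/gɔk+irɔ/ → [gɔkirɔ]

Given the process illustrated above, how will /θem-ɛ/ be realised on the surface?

The data show progressive nasality assimilation (vowel nasalisation): /ɪ/ → [ɪ̃] after /ɲ/; /e/ → [ẽ] after /ɳ/ — a vowel is nasalised by an immediately preceding nasal consonant.
No change occurs in [gɔkirɔ] because the vowel at the boundary is adjacent to an oral consonant, not a nasal (/i/ next to /k/).
/ɛ/ sits next to the nasal /m/ and is therefore nasalised to [ɛ̃].

[θemɛ̃]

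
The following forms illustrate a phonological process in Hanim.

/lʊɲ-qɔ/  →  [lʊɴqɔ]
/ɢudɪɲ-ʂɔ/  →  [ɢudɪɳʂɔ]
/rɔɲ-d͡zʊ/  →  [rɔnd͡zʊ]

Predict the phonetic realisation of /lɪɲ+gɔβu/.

The data show regressive place assimilation: /ɲ/ → [ɴ] before /q/; /ɲ/ → [ɳ] before /ʂ/; /ɲ/ → [n] before /d͡z/. In each pair only place changes, matching the following consonant, while manner and voice stay constant.
/ɲ/ is a voiced palatal nasal. The following trigger /g/ is velar, so /ɲ/ must become velar as well.
The voiced velar nasal is [ŋ], so /ɲ/ → [ŋ].

[lɪŋgɔβu]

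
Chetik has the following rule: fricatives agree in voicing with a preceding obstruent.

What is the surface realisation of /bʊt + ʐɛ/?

[bʊtʂɛ]

/ʐ/ is a voiced retroflex fricative. The preceding trigger /t/ is voiceless, so /ʐ/ must become voiceless as well.
The voiceless retroflex fricative is [ʂ], so /ʐ/ → [ʂ].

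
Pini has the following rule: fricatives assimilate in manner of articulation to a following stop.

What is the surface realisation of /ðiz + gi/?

The rule targets /z/ (voiced alveolar fricative), which sits before the trigger /g/ (stop).
The voiced alveolar stop is [d], so /z/ → [d].

[ðidgi]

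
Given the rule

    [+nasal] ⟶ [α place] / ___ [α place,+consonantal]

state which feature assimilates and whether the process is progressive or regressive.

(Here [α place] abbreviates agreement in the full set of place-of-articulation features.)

regressive place assimilation

The shared variable α links the value of the place features (abbreviated [place]) on the target to the same value on the neighbouring segment, so place is the feature that assimilates.
The conditioning segment sits to the right of the focus bar, meaning the trigger follows the segment that changes — regressive assimilation.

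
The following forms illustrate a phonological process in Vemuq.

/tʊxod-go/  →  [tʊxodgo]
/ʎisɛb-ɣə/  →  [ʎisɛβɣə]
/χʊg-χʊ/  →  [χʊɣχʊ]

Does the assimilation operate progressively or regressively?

Comparing underlying and surface forms, /b/ → [β] is the alternation; the neighbouring /ɣ/ is constant.
/b/ is a stop while /ɣ/ is a fricative; the output [β] is a fricative, matching the trigger — so the feature that spreads is manner.
Checking the remaining alternation: /g/ → [ɣ] before /χ/ (stop → fricative, matching a fricative) — only manner changes, and always toward the following segment.
No alternation appears in [tʊxodgo]: there the adjacent consonants already agree in manner (/d/ and /g/ are both stops), so this form is consistent with the same rule.
The trigger is the following segment, so the direction is regressive (anticipatory).

regressive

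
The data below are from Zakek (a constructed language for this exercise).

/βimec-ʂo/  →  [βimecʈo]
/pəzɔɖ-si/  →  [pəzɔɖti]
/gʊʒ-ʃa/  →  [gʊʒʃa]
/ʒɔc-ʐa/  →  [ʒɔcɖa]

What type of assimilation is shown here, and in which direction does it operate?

Comparing underlying and surface forms, /ʂ/ → [ʈ] is the alternation; the neighbouring /c/ is constant.
The change fricative → stop matches the manner of the preceding /c/, identifying this as manner assimilation.
Place and voice are unchanged, so the assimilation is partial, not total.
The other alternating forms pattern the same way: /s/ → [t] after /ɖ/ (fricative → stop, matching a stop); /ʐ/ → [ɖ] after /c/ (fricative → stop, matching a stop) — only manner changes, and always toward the preceding segment.
No alternation appears in [gʊʒʃa]: there the adjacent consonants already agree in manner (/ʃ/ and /ʒ/ are both fricatives), so this form is consistent with the same rule.
The trigger is the preceding segment, so the direction is progressive (perseverative).

progressive manner assimilation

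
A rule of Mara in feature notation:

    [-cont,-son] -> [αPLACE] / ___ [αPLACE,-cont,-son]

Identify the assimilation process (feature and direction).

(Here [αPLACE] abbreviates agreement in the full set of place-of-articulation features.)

regressive place assimilation

The rule copies the place features (abbreviated [PLACE]) from the environment onto the target, so the assimilating feature is place.
Since the environment is written after the underscore, the trigger follows the target; the direction is regressive.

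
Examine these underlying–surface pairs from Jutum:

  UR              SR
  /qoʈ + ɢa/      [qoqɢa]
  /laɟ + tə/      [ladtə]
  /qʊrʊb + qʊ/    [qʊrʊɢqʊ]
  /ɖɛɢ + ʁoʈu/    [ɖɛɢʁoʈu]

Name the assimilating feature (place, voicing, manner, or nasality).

place

Underlying /ʈ/ is realised as [q] next to /ɢ/; /ɢ/ itself does not change.
/ʈ/ is retroflex while /ɢ/ is uvular; the output [q] is uvular, matching the trigger — so the feature that spreads is place.
Checking the remaining alternations: /ɟ/ → [d] before /t/ (palatal → alveolar, matching alveolar); /b/ → [ɢ] before /q/ (bilabial → uvular, matching uvular) — only place changes, and always toward the following segment.
No alternation appears in [ɖɛɢʁoʈu]: there the adjacent consonants already agree in place (/ɢ/ and /ʁ/ are both uvular), so this form is consistent with the same rule.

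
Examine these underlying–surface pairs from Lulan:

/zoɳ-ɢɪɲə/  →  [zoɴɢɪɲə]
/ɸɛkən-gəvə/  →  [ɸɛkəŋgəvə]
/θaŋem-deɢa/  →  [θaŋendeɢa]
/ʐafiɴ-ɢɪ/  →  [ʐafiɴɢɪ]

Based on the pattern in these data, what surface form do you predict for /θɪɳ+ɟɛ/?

The data show regressive place assimilation: /ɳ/ → [ɴ] before /ɢ/; /n/ → [ŋ] before /g/; /m/ → [n] before /d/. In each pair only place changes, matching the following consonant, while manner and voice stay constant.
Nothing changes in [ʐafiɴɢɪ]: there the adjacent consonants already agree in place (/ɴ/ and /ɢ/ are both uvular), so this form is consistent with the same rule.
/ɳ/ is a voiced retroflex nasal. The following trigger /ɟ/ is palatal, so /ɳ/ must become palatal as well.
Changing only its place to palatal gives [ɲ] — the voiced palatal nasal.

[θɪɲɟɛ]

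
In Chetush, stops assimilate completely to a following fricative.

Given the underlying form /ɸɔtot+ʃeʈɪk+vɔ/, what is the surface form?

[ɸɔtoʃʃeʈɪvvɔ]

/t/ is the segment targeted by the rule; it sits immediately before /ʃ/, so it assimilates completely and surfaces as [ʃ].
At the second juncture, /k/ likewise becomes [v] adjacent to /v/.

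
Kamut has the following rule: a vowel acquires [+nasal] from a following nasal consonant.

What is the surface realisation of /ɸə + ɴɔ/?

[ɸə̃ɴɔ]

/ə/ sits next to the nasal /ɴ/ and is therefore nasalised to [ə̃].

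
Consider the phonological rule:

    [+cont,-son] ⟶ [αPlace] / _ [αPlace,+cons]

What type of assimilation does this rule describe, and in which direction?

The rule copies the place features (abbreviated [Place]) from the environment onto the target, so the assimilating feature is place.
Since the environment is written after the underscore, the trigger follows the target; the direction is regressive.

regressive place assimilation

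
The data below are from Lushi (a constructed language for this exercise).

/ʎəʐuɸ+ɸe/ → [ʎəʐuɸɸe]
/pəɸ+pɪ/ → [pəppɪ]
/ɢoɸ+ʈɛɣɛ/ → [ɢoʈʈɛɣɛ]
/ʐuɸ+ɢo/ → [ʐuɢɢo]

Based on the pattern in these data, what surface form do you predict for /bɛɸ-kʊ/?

[bɛkkʊ]

The data show regressive total assimilation (/ɸ/ → [p] before /p/; /ɸ/ → [ʈ] before /ʈ/; /ɸ/ → [ɢ] before /ɢ/): in every case the target segment becomes identical to its following neighbour, copying more than a single feature.
In [ʎəʐuɸɸe] the two consonants at the boundary are already identical (/ɸ/ + /ɸ/), so the rule applies vacuously and nothing changes.
/ɸ/ is the segment targeted by the rule; it sits immediately before /k/, so it assimilates completely and surfaces as [k].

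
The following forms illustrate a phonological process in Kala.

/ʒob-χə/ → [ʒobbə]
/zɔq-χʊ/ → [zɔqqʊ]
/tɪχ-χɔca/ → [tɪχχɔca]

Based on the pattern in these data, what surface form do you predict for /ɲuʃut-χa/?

The data show progressive total assimilation (/χ/ → [b] after /b/; /χ/ → [q] after /q/): in every case the target segment becomes identical to its preceding neighbour, copying more than a single feature.
In [tɪχχɔca] the two consonants at the boundary are already identical (/χ/ + /χ/), so the rule applies vacuously and nothing changes.
/χ/ is the segment targeted by the rule; it sits immediately after /t/, so it assimilates completely and surfaces as [t].

[ɲuʃutta]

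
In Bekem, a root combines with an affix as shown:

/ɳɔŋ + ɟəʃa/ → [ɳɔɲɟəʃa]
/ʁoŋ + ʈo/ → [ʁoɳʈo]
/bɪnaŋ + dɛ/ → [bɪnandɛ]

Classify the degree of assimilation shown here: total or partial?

Comparing underlying and surface forms, /ŋ/ → [ɲ] is the alternation; the neighbouring /ɟ/ is constant.
The change velar → palatal matches the place of the following /ɟ/, identifying this as place assimilation.
Manner and voice are unchanged, so the assimilation is partial, not total.
Checking the remaining alternations: /ŋ/ → [ɳ] before /ʈ/ (velar → retroflex, matching retroflex); /ŋ/ → [n] before /d/ (velar → alveolar, matching alveolar) — only place changes, and always toward the following segment.

partial assimilation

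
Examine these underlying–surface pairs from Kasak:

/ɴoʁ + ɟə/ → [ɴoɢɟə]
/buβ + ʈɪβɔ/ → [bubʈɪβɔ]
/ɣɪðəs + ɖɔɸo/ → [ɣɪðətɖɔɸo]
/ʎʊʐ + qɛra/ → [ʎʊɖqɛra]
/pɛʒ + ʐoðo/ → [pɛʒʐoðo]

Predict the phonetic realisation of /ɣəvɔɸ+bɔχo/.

The data show regressive manner assimilation: /ʁ/ → [ɢ] before /ɟ/; /β/ → [b] before /ʈ/; /s/ → [t] before /ɖ/; /ʐ/ → [ɖ] before /q/. In each pair only manner changes, matching the following consonant, while place and voice stay constant.
Nothing changes in [pɛʒʐoðo]: there the adjacent consonants already agree in manner (/ʒ/ and /ʐ/ are both fricatives), so this form is consistent with the same rule.
/ɸ/ is a voiceless bilabial fricative. The following trigger /b/ is a stop, so /ɸ/ must become a stop as well.
A voiceless bilabial stop is [p], so the surface segment is [p].

[ɣəvɔpbɔχo]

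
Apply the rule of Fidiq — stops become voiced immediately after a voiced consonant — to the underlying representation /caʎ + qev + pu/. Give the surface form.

[caʎɢevbu]

/q/ is a voiceless uvular stop. The preceding trigger /ʎ/ is voiced, so /q/ must become voiced as well.
The voiced uvular stop is [ɢ], so /q/ → [ɢ].
At the second juncture, /p/ likewise becomes [b] adjacent to /v/.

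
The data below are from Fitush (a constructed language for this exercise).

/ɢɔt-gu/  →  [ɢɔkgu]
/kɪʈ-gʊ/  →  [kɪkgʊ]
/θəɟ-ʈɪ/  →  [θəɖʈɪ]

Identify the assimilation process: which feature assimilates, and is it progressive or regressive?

regressive place assimilation

Underlying /t/ is realised as [k] next to /g/; /g/ itself does not change.
The change alveolar → velar matches the place of the following /g/, identifying this as place assimilation.
Manner and voice are unchanged, so the assimilation is partial, not total.
The other alternating forms pattern the same way: /ʈ/ → [k] before /g/ (retroflex → velar, matching velar); /ɟ/ → [ɖ] before /ʈ/ (palatal → retroflex, matching retroflex) — only place changes, and always toward the following segment.
Since the segment that changes precedes the conditioning segment, the assimilation is regressive.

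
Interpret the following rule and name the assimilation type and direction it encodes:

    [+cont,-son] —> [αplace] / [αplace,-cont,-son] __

progressive place assimilation

The shared variable α links the value of the place features (abbreviated [place]) on the target to the same value on the neighbouring segment, so place is the feature that assimilates.
Since the environment is written before the underscore, the trigger precedes the target; the direction is progressive.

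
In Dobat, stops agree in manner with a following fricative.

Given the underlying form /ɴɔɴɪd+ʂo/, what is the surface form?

[ɴɔɴɪzʂo]

The rule targets /d/ (voiced alveolar stop), which sits before the trigger /ʂ/ (fricative).
Changing only its manner to fricative gives [z] — the voiced alveolar fricative.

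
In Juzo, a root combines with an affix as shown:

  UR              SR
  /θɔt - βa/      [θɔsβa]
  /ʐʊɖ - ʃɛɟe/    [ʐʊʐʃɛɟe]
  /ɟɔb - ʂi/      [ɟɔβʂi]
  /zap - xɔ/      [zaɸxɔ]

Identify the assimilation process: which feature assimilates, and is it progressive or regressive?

The segment that alternates is /t/, which surfaces as [s] when adjacent to /β/.
/t/ is a stop while /β/ is a fricative; the output [s] is a fricative, matching the trigger — so the feature that spreads is manner.
Place and voice are unchanged, so the assimilation is partial, not total.
The same holds elsewhere in the data: /ɖ/ → [ʐ] before /ʃ/ (stop → fricative, matching a fricative); /b/ → [β] before /ʂ/ (stop → fricative, matching a fricative); /p/ → [ɸ] before /x/ (stop → fricative, matching a fricative) — only manner changes, and always toward the following segment.
The trigger is the following segment, so the direction is regressive (anticipatory).

regressive manner assimilation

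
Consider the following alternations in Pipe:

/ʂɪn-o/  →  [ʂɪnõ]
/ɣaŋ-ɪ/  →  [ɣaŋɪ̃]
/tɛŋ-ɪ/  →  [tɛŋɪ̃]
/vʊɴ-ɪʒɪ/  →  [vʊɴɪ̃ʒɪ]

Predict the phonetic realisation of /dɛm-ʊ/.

The data show progressive nasality assimilation (vowel nasalisation): /o/ → [õ] after /n/; /ɪ/ → [ɪ̃] after /ŋ/; /ɪ/ → [ɪ̃] after /ɴ/ — a vowel is nasalised by an immediately preceding nasal consonant.
The vowel /ʊ/ is adjacent to the preceding nasal /m/, so it acquires [+nasal] and surfaces as [ʊ̃].

[dɛmʊ̃]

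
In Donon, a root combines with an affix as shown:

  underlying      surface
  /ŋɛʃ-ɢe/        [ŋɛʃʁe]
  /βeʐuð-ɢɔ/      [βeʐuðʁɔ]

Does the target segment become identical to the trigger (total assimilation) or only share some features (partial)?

Underlying /ɢ/ is realised as [ʁ] next to /ʃ/; /ʃ/ itself does not change.
The change stop → fricative matches the manner of the preceding /ʃ/, identifying this as manner assimilation.
Place and voice are unchanged, so the assimilation is partial, not total.
The other alternating form patterns the same way: /ɢ/ → [ʁ] after /ð/ (stop → fricative, matching a fricative) — only manner changes, and always toward the preceding segment.

partial assimilation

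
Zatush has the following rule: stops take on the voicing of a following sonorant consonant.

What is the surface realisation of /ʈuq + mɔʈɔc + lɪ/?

[ʈuɢmɔʈɔɟlɪ]

/q/ is a voiceless uvular stop. The following trigger /m/ is voiced, so /q/ must become voiced as well.
A voiced uvular stop is [ɢ], so the surface segment is [ɢ].
The same rule applies at the second boundary: /c/ → [ɟ] next to /l/.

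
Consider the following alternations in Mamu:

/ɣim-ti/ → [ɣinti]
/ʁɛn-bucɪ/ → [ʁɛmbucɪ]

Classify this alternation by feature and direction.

regressive place assimilation

The segment that alternates is /m/, which surfaces as [n] when adjacent to /t/.
/m/ is bilabial while /t/ is alveolar; the output [n] is alveolar, matching the trigger — so the feature that spreads is place.
Manner and voice are unchanged, so the assimilation is partial, not total.
The other alternating form patterns the same way: /n/ → [m] before /b/ (alveolar → bilabial, matching bilabial) — only place changes, and always toward the following segment.
The trigger is the following segment, so the direction is regressive (anticipatory).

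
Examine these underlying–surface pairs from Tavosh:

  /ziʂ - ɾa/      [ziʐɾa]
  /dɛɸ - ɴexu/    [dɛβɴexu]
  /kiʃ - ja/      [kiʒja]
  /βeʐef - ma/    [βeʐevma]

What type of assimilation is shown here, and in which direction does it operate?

regressive voicing assimilation

Underlying /ʂ/ is realised as [ʐ] next to /ɾ/; /ɾ/ itself does not change.
/ʂ/ is voiceless while /ɾ/ is voiced; the output [ʐ] is voiced, matching the trigger — so the feature that spreads is voicing.
Place and manner are unchanged, so the assimilation is partial, not total.
The same holds elsewhere in the data: /ɸ/ → [β] before /ɴ/ (voiceless → voiced, matching voiced); /ʃ/ → [ʒ] before /j/ (voiceless → voiced, matching voiced); /f/ → [v] before /m/ (voiceless → voiced, matching voiced) — only voicing changes, and always toward the following segment.
Since the segment that changes precedes the conditioning segment, the assimilation is regressive.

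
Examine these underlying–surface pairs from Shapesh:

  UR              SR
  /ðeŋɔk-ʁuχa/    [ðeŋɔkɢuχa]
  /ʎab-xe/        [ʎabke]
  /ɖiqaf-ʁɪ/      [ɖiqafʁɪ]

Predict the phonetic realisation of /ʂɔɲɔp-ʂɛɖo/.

The data show progressive manner assimilation: /ʁ/ → [ɢ] after /k/; /x/ → [k] after /b/. In each pair only manner changes, matching the preceding consonant, while place and voice stay constant.
Nothing changes in [ɖiqafʁɪ]: there the adjacent consonants already agree in manner (/ʁ/ and /f/ are both fricatives), so this form is consistent with the same rule.
The rule targets /ʂ/ (voiceless retroflex fricative), which sits after the trigger /p/ (stop).
The voiceless retroflex stop is [ʈ], so /ʂ/ → [ʈ].

[ʂɔɲɔpʈɛɖo]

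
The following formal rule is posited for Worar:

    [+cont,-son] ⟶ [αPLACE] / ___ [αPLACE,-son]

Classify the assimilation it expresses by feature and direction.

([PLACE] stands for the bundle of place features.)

The shared variable α links the value of the place features (abbreviated [PLACE]) on the target to the same value on the neighbouring segment, so place is the feature that assimilates.
The conditioning segment sits to the right of the focus bar, meaning the trigger follows the segment that changes — regressive assimilation.

regressive place assimilation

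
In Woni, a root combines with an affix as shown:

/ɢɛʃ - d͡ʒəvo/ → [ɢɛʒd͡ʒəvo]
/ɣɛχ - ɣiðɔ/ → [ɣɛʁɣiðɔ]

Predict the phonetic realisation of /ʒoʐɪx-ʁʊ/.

The data show regressive voicing assimilation: /ʃ/ → [ʒ] before /d͡ʒ/; /χ/ → [ʁ] before /ɣ/. In each pair only voicing changes, matching the following consonant, while place and manner stay constant.
The rule targets /x/ (voiceless velar fricative), which sits before the trigger /ʁ/ (voiced).
A voiced velar fricative is [ɣ], so the surface segment is [ɣ].

[ʒoʐɪɣʁʊ]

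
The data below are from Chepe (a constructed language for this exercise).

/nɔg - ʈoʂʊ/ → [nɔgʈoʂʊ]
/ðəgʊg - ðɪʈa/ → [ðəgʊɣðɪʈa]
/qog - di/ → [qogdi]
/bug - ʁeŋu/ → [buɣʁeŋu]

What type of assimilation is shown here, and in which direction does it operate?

The segment that alternates is /g/, which surfaces as [ɣ] when adjacent to /ð/.
The change stop → fricative matches the manner of the following /ð/, identifying this as manner assimilation.
Place and voice are unchanged, so the assimilation is partial, not total.
The other alternating form patterns the same way: /g/ → [ɣ] before /ʁ/ (stop → fricative, matching a fricative) — only manner changes, and always toward the following segment.
No alternation appears in [nɔgʈoʂʊ], [qogdi]: there the adjacent consonants already agree in manner (/g/ and /ʈ/ are both stops; /g/ and /d/ are both stops), so these forms are consistent with the same rule.
Since the segment that changes precedes the conditioning segment, the assimilation is regressive.

regressive manner assimilation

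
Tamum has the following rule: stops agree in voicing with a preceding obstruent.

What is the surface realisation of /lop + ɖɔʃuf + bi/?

[lopʈɔʃufpi]

The rule targets /ɖ/ (voiced retroflex stop), which sits after the trigger /p/ (voiceless).
The voiceless retroflex stop is [ʈ], so /ɖ/ → [ʈ].
The same rule applies at the second boundary: /b/ → [p] next to /f/.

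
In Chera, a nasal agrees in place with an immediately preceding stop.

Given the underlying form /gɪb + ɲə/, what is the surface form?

[gɪbmə]

The rule targets /ɲ/ (voiced palatal nasal), which sits after the trigger /b/ (bilabial).
A voiced bilabial nasal is [m], so the surface segment is [m].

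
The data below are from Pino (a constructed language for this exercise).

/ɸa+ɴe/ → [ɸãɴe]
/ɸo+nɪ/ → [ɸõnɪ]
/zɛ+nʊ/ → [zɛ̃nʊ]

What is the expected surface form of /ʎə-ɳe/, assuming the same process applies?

The data show regressive nasality assimilation (vowel nasalisation): /a/ → [ã] before /ɴ/; /o/ → [õ] before /n/; /ɛ/ → [ɛ̃] before /n/ — a vowel is nasalised by an immediately following nasal consonant.
/ə/ sits next to the nasal /ɳ/ and is therefore nasalised to [ə̃].

[ʎə̃ɳe]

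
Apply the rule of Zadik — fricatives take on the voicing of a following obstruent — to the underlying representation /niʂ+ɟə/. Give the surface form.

[niʐɟə]

The rule targets /ʂ/ (voiceless retroflex fricative), which sits before the trigger /ɟ/ (voiced).
The voiced retroflex fricative is [ʐ], so /ʂ/ → [ʐ].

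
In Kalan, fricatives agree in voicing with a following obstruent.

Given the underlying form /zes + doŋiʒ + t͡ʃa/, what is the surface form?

[zezdoŋiʃt͡ʃa]

/s/ is a voiceless alveolar fricative. The following trigger /d/ is voiced, so /s/ must become voiced as well.
Changing only its voicing to voiced gives [z] — the voiced alveolar fricative.
The same rule applies at the second boundary: /ʒ/ → [ʃ] next to /t͡ʃ/.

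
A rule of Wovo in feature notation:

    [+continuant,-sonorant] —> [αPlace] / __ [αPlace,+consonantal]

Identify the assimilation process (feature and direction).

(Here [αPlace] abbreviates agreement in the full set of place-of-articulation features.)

regressive place assimilation

The rule copies the place features (abbreviated [Place]) from the environment onto the target, so the assimilating feature is place.
The conditioning segment sits to the right of the focus bar, meaning the trigger follows the segment that changes — regressive assimilation.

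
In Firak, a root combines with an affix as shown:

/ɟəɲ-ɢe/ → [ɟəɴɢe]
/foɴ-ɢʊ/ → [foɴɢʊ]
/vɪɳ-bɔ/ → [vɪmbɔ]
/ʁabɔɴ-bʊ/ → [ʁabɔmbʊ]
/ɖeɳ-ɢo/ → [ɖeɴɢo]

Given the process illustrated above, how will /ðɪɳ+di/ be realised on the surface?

[ðɪndi]

The data show regressive place assimilation: /ɲ/ → [ɴ] before /ɢ/; /ɳ/ → [m] before /b/; /ɴ/ → [m] before /b/; /ɳ/ → [ɴ] before /ɢ/. In each pair only place changes, matching the following consonant, while manner and voice stay constant.
Nothing changes in [foɴɢʊ]: there the adjacent consonants already agree in place (/ɴ/ and /ɢ/ are both uvular), so this form is consistent with the same rule.
The rule targets /ɳ/ (voiced retroflex nasal), which sits before the trigger /d/ (alveolar).
The voiced alveolar nasal is [n], so /ɳ/ → [n].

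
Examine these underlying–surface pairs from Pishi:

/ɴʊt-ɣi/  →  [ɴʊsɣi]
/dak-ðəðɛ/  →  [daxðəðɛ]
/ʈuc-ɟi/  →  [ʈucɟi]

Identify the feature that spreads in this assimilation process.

Comparing underlying and surface forms, /t/ → [s] is the alternation; the neighbouring /ɣ/ is constant.
The change stop → fricative matches the manner of the following /ɣ/, identifying this as manner assimilation.
The same holds elsewhere in the data: /k/ → [x] before /ð/ (stop → fricative, matching a fricative) — only manner changes, and always toward the following segment.
No alternation appears in [ʈucɟi]: there the adjacent consonants already agree in manner (/c/ and /ɟ/ are both stops), so this form is consistent with the same rule.

manner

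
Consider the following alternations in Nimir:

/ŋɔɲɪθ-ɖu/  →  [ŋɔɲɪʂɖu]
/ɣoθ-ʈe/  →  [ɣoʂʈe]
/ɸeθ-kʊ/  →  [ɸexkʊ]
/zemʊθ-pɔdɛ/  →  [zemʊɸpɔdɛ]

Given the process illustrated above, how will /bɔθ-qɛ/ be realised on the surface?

The data show regressive place assimilation: /θ/ → [ʂ] before /ɖ/; /θ/ → [ʂ] before /ʈ/; /θ/ → [x] before /k/; /θ/ → [ɸ] before /p/. In each pair only place changes, matching the following consonant, while manner and voice stay constant.
The rule targets /θ/ (voiceless dental fricative), which sits before the trigger /q/ (uvular).
The voiceless uvular fricative is [χ], so /θ/ → [χ].

[bɔχqɛ]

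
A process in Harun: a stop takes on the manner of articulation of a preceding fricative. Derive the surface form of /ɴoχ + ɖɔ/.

[ɴoχʐɔ]

The rule targets /ɖ/ (voiced retroflex stop), which sits after the trigger /χ/ (fricative).
The voiced retroflex fricative is [ʐ], so /ɖ/ → [ʐ].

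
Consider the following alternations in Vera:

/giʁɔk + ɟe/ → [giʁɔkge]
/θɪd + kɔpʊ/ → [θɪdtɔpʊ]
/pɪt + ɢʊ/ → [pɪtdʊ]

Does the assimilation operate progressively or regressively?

progressive

The segment that alternates is /ɟ/, which surfaces as [g] when adjacent to /k/.
/ɟ/ is palatal while /k/ is velar; the output [g] is velar, matching the trigger — so the feature that spreads is place.
Checking the remaining alternations: /k/ → [t] after /d/ (velar → alveolar, matching alveolar); /ɢ/ → [d] after /t/ (uvular → alveolar, matching alveolar) — only place changes, and always toward the preceding segment.
Since the segment that changes follows the conditioning segment, the assimilation is progressive.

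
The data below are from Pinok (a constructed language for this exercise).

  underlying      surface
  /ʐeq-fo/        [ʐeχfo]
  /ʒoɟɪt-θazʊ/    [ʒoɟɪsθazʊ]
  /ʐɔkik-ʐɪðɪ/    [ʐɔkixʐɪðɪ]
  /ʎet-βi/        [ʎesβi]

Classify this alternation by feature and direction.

regressive manner assimilation

The segment that alternates is /q/, which surfaces as [χ] when adjacent to /f/.
The change stop → fricative matches the manner of the following /f/, identifying this as manner assimilation.
Place and voice are unchanged, so the assimilation is partial, not total.
The same holds elsewhere in the data: /t/ → [s] before /θ/ (stop → fricative, matching a fricative); /k/ → [x] before /ʐ/ (stop → fricative, matching a fricative); /t/ → [s] before /β/ (stop → fricative, matching a fricative) — only manner changes, and always toward the following segment.
The trigger is the following segment, so the direction is regressive (anticipatory).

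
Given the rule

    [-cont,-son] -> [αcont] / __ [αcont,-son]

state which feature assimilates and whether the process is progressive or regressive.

The rule copies [cont] (continuancy) from the environment onto the target stops; since [±cont] encodes the stop/fricative manner contrast, the assimilating dimension is manner.
The conditioning segment sits to the right of the focus bar, meaning the trigger follows the segment that changes — regressive assimilation.

regressive manner assimilation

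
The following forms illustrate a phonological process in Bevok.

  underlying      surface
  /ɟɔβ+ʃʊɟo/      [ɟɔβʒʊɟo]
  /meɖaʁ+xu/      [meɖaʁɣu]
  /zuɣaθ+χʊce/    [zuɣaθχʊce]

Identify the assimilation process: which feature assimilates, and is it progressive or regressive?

progressive voicing assimilation

The segment that alternates is /ʃ/, which surfaces as [ʒ] when adjacent to /β/.
The change voiceless → voiced matches the voicing of the preceding /β/, identifying this as voicing assimilation.
Place and manner are unchanged, so the assimilation is partial, not total.
The same holds elsewhere in the data: /x/ → [ɣ] after /ʁ/ (voiceless → voiced, matching voiced) — only voicing changes, and always toward the preceding segment.
No alternation appears in [zuɣaθχʊce]: there the adjacent consonants already agree in voicing (/χ/ and /θ/ are both voiceless), so this form is consistent with the same rule.
Since the segment that changes follows the conditioning segment, the assimilation is progressive.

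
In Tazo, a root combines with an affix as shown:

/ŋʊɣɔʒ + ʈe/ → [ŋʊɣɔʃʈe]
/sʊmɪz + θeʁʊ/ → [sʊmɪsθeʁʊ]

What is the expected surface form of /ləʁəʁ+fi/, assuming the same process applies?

The data show regressive voicing assimilation: /ʒ/ → [ʃ] before /ʈ/; /z/ → [s] before /θ/. In each pair only voicing changes, matching the following consonant, while place and manner stay constant.
The rule targets /ʁ/ (voiced uvular fricative), which sits before the trigger /f/ (voiceless).
Changing only its voicing to voiceless gives [χ] — the voiceless uvular fricative.

[ləʁəχfi]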